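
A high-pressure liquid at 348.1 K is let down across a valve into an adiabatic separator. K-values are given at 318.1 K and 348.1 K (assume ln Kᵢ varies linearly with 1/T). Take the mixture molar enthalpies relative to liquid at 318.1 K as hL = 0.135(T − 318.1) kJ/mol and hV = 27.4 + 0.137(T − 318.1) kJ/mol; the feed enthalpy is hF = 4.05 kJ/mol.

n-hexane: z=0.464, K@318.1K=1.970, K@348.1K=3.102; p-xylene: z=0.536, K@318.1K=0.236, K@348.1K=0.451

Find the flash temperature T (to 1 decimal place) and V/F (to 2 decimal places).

T = 321.6 K, V/F = 0.13

Adiabatic flash: solve Rachford–Rice at each trial T, then check hF = ψ·hV(T) + (1−ψ)·hL(T).
  T = 318.1 K: K = (1.970, 0.236), RR gives ψ = 0.055, H_out = 1.500 kJ/mol
  T = 348.1 K: K = (3.102, 0.451), RR gives ψ = 0.590, H_out = 20.256 kJ/mol
  T = 333.1 K: K = (2.497, 0.331), RR gives ψ = 0.336, H_out = 11.232 kJ/mol
  T = 325.6 K: K = (2.224, 0.281), RR gives ψ = 0.207, H_out = 6.691 kJ/mol
  T = 321.9 K: K = (2.096, 0.258), RR gives ψ = 0.136, H_out = 4.251 kJ/mol
  T = 320.0 K: K = (2.033, 0.247), RR gives ψ = 0.097, H_out = 2.913 kJ/mol
Linear interpolation between T = 320.0 (H_out = 2.913) and T = 321.9 (H_out = 4.251) on hF = 4.05 gives T ≈ 321.6 K, at which ψ = 0.13.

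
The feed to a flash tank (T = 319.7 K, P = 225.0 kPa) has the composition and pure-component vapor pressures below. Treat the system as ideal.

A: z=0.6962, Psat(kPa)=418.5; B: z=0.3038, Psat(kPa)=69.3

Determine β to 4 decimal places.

β = 0.6528

Raoult's law: Kᵢ = Pᵢˢᵃᵗ/P = Pᵢˢᵃᵗ/225.0.
  K_A = 418.5/225.0 = 1.860000, K_B = 69.3/225.0 = 0.308000
Material balance + equilibrium reduce to Σ zᵢ(Kᵢ−1)/(1+β(Kᵢ−1)) = 0.
Feasibility: ΣzᵢKᵢ = 1.3885, Σzᵢ/Kᵢ = 1.3607 — both > 1, two phases present.
Binary case is linear: z₁(K₁−1)(1+β(K₂−1)) + z₂(K₂−1)(1+β(K₁−1)) = 0
⇒ β = [z₁(K₁−1)+z₂(K₂−1)] / [−(K₁−1)(K₂−1)] = 0.38850/0.59512 = 0.6528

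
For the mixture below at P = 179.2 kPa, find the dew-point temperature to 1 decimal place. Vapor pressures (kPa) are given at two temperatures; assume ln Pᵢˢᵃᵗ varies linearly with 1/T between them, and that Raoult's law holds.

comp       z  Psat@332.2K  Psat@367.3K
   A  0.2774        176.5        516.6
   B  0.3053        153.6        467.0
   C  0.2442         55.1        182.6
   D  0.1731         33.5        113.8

Dew-point temperature: Σzᵢ·P/Pᵢˢᵃᵗ(T) = 1. Interpolate ln Pᵢˢᵃᵗ = aᵢ + bᵢ/T.
  T = 332.2 K: ΣzᵢP/Pᵢˢᵃᵗ = 2.3580
  T = 367.3 K: ΣzᵢP/Pᵢˢᵃᵗ = 0.7256
  T = 349.8 K: ΣzᵢP/Pᵢˢᵃᵗ = 1.2673
  T = 358.6 K: ΣzᵢP/Pᵢˢᵃᵗ = 0.9509
  T = 354.2 K: ΣzᵢP/Pᵢˢᵃᵗ = 1.0958
  T = 356.4 K: ΣzᵢP/Pᵢˢᵃᵗ = 1.0203
Interpolating between 356.4 K and 358.6 K gives T ≈ 357.0 K.

T = 357.0 K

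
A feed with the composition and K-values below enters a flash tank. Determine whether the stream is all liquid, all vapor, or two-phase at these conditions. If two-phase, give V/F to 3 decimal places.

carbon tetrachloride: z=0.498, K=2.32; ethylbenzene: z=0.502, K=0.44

ΣzᵢKᵢ = 1.376; Σzᵢ/Kᵢ = 1.356.
Both exceed 1, so a two-phase solution exists.
Let ψ = V/F and solve Σ zᵢ(Kᵢ−1)/(1+ψ(Kᵢ−1)) = 0.
Newton–Raphson from ψ = 0.45:
  ψ = 0.450: g = 0.0366, g' = -0.623 → ψ = 0.509
Converged at ψ = 0.509.

two-phase, V/F = 0.509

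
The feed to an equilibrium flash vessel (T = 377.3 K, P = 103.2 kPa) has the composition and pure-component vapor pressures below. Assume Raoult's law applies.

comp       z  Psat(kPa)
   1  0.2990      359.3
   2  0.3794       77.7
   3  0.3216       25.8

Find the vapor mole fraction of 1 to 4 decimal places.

Raoult's law: Kᵢ = Pᵢˢᵃᵗ/P = Pᵢˢᵃᵗ/103.2.
  K_1 = 359.3/103.2 = 3.481589, K_2 = 77.7/103.2 = 0.752907, K_3 = 25.8/103.2 = 0.250000
Rachford–Rice: g(β) = Σ zᵢ(Kᵢ−1)/(1+β(Kᵢ−1)) = 0.
Feasibility: ΣzᵢKᵢ = 1.4070, Σzᵢ/Kᵢ = 1.8762 — both > 1, two phases present.
Iterate (Newton) starting at β = 0.38:
  β = 0.3800: g = -0.05892, g' = -0.8698 → β = 0.3123
  β = 0.3123: g = 0.00150, g' = -0.9202 → β = 0.3139
Converged at β = 0.3139.
Compositions from xᵢ = zᵢ/(1+β(Kᵢ−1)), yᵢ = Kᵢxᵢ:
  1: x = 0.1681, y = 0.5852
  2: x = 0.4113, y = 0.3097
  3: x = 0.4206, y = 0.1052

y_1 = 0.5852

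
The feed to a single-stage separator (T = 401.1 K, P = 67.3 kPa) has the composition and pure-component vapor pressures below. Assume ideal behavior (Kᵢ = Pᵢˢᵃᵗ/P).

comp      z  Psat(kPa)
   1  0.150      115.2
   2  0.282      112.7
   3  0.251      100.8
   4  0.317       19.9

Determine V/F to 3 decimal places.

V/F = 0.454

Raoult's law: Kᵢ = Pᵢˢᵃᵗ/P = Pᵢˢᵃᵗ/67.3.
  K_1 = 115.2/67.3 = 1.71174, K_2 = 112.7/67.3 = 1.67459, K_3 = 100.8/67.3 = 1.49777, K_4 = 19.9/67.3 = 0.29569
Material balance + equilibrium reduce to Σ zᵢ(Kᵢ−1)/(1+V/F(Kᵢ−1)) = 0.
Feasibility: ΣzᵢKᵢ = 1.199, Σzᵢ/Kᵢ = 1.496 — both > 1, two phases present.
Iterate (Newton) starting at V/F = 0.5:
  V/F = 0.500: g = -0.0236, g' = -0.528 → V/F = 0.455
  V/F = 0.455: g = -0.0006, g' = -0.501 → V/F = 0.454
Converged at V/F = 0.454.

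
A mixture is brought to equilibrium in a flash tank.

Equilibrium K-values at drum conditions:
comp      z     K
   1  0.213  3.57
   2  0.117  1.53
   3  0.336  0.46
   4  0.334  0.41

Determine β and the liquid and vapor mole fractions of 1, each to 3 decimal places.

Material balance + equilibrium reduce to Σ zᵢ(Kᵢ−1)/(1+β(Kᵢ−1)) = 0.
Check two-phase: ΣzᵢKᵢ = 1.231 > 1 and Σzᵢ/Kᵢ = 1.681 > 1, so g(0) = 0.231 > 0 and g(1) = -0.681 < 0.
Newton–Raphson from β = 0.63:
  β = 0.630: g = -0.3331, g' = -0.743 → β = 0.182
  β = 0.182: g = 0.0078, g' = -0.947 → β = 0.190
Converged at β = 0.190.
Compositions from xᵢ = zᵢ/(1+β(Kᵢ−1)), yᵢ = Kᵢxᵢ:
  1: x = 0.143, y = 0.511
  2: x = 0.106, y = 0.163
  3: x = 0.374, y = 0.172
  4: x = 0.376, y = 0.154

β = 0.190, x_1 = 0.143, y_1 = 0.511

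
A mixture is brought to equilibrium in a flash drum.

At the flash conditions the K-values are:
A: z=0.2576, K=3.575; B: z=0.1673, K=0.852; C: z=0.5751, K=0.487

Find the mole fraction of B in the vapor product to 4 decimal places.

Newton–Raphson from ψ = 0.42:
  ψ = 0.4200: g = -0.08378, g' = -0.6443 → ψ = 0.2900
  ψ = 0.2900: g = 0.00731, g' = -0.7727 → ψ = 0.2994
  ψ = 0.2994: g = 0.00006, g' = -0.7598 → ψ = 0.2995
Converged at ψ = 0.2995.
Compositions from xᵢ = zᵢ/(1+ψ(Kᵢ−1)), yᵢ = Kᵢxᵢ:
  A: x = 0.1454, y = 0.5199
  B: x = 0.1751, y = 0.1492
  C: x = 0.6795, y = 0.3309

y_B = 0.1492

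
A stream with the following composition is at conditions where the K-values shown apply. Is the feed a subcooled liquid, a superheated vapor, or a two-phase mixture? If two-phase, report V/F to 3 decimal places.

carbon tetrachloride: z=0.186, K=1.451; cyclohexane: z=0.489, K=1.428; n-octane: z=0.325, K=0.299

two-phase, V/F = 0.215

ΣzᵢKᵢ = 1.065; Σzᵢ/Kᵢ = 1.558.
Both exceed 1, so a two-phase solution exists.
Rachford–Rice: g(ψ) = Σ zᵢ(Kᵢ−1)/(1+ψ(Kᵢ−1)) = 0.
Iterate (Newton) starting at ψ = 0.5:
  ψ = 0.500: g = -0.1099, g' = -0.465 → ψ = 0.263
  ψ = 0.263: g = -0.0163, g' = -0.343 → ψ = 0.216
  ψ = 0.216: g = -0.0004, g' = -0.328 → ψ = 0.215
Converged at ψ = 0.215.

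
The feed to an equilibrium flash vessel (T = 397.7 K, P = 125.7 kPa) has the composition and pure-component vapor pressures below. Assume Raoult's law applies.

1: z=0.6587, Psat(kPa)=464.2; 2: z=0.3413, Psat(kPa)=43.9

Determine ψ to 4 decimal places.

Raoult's law: Kᵢ = Pᵢˢᵃᵗ/P = Pᵢˢᵃᵗ/125.7.
  K_1 = 464.2/125.7 = 3.692920, K_2 = 43.9/125.7 = 0.349244
Material balance + equilibrium reduce to Σ zᵢ(Kᵢ−1)/(1+ψ(Kᵢ−1)) = 0.
Feasibility: ΣzᵢKᵢ = 2.5517, Σzᵢ/Kᵢ = 1.1556 — both > 1, two phases present.
Binary case is linear: z₁(K₁−1)(1+ψ(K₂−1)) + z₂(K₂−1)(1+ψ(K₁−1)) = 0
⇒ ψ = [z₁(K₁−1)+z₂(K₂−1)] / [−(K₁−1)(K₂−1)] = 1.55172/1.75243 = 0.8855

ψ = 0.8855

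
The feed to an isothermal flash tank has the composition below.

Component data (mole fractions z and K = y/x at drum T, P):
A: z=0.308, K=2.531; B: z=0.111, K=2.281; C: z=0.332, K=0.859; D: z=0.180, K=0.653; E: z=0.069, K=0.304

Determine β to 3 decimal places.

Rachford–Rice: g(β) = Σ zᵢ(Kᵢ−1)/(1+β(Kᵢ−1)) = 0.
g(0) = ΣzᵢKᵢ − 1 = 0.456 and g(1) = 1 − Σzᵢ/Kᵢ = -0.059, so a root lies in (0, 1).
Newton iteration, β⁰ = 0.35:
  β = 0.350: g = 0.2214, g' = -0.487 → β = 0.805
  β = 0.805: g = 0.0326, g' = -0.412 → β = 0.884
  β = 0.884: g = -0.0013, g' = -0.450 → β = 0.881
Converged at β = 0.881.

β = 0.881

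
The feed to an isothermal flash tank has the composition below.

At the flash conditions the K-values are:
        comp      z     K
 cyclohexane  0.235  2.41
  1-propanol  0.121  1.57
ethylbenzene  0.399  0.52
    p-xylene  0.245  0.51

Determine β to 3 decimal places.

β = 0.152

Rachford–Rice: g(β) = Σ zᵢ(Kᵢ−1)/(1+β(Kᵢ−1)) = 0.
Feasibility: ΣzᵢKᵢ = 1.089, Σzᵢ/Kᵢ = 1.422 — both > 1, two phases present.
Newton–Raphson from β = 0.5:
  β = 0.500: g = -0.1630, g' = -0.447 → β = 0.135
  β = 0.135: g = 0.0089, g' = -0.536 → β = 0.152
Converged at β = 0.152.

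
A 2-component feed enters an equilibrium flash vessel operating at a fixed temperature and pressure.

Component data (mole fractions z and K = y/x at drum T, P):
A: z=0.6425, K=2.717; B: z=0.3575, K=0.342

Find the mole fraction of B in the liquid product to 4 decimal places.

x_B = 0.7229

Rachford–Rice: g(ψ) = Σ zᵢ(Kᵢ−1)/(1+ψ(Kᵢ−1)) = 0.
Check two-phase: ΣzᵢKᵢ = 1.8679 > 1 and Σzᵢ/Kᵢ = 1.2818 > 1, so g(0) = 0.8679 > 0 and g(1) = -0.2818 < 0.
Binary case is linear: z₁(K₁−1)(1+ψ(K₂−1)) + z₂(K₂−1)(1+ψ(K₁−1)) = 0
⇒ ψ = [z₁(K₁−1)+z₂(K₂−1)] / [−(K₁−1)(K₂−1)] = 0.86794/1.12979 = 0.7682
Compositions from xᵢ = zᵢ/(1+ψ(Kᵢ−1)), yᵢ = Kᵢxᵢ:
  A: x = 0.2771, y = 0.7528
  B: x = 0.7229, y = 0.2472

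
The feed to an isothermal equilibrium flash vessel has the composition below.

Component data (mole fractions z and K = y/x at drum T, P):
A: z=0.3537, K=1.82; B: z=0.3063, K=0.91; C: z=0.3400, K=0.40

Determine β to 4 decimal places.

β = 0.1682

Newton iteration, β⁰ = 0.5:
  β = 0.5000: g = -0.11460, g' = -0.3721 → β = 0.1921
  β = 0.1921: g = -0.00805, g' = -0.3364 → β = 0.1681
  β = 0.1681: g = 0.00001, g' = -0.3377 → β = 0.1682
Converged at β = 0.1682.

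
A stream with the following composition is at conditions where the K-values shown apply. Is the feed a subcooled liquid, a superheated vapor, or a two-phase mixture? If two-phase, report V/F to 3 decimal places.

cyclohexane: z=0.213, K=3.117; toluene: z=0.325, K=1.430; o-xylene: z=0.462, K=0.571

ΣzᵢKᵢ = 1.392; Σzᵢ/Kᵢ = 1.105.
Both exceed 1, so a two-phase solution exists.
Material balance + equilibrium reduce to Σ zᵢ(Kᵢ−1)/(1+ψ(Kᵢ−1)) = 0.
Iterate (Newton) starting at ψ = 0.63:
  ψ = 0.630: g = 0.0316, g' = -0.372 → ψ = 0.715
  ψ = 0.715: g = 0.0004, g' = -0.363 → ψ = 0.716
Converged at ψ = 0.716.

two-phase, V/F = 0.716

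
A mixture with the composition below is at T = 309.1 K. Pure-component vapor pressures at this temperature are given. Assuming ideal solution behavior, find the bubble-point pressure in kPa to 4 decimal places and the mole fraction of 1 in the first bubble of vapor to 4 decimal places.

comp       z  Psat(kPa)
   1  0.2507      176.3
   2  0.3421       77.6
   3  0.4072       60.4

At the bubble point ψ → 0, so ΣzᵢKᵢ = 1 with Kᵢ = Pᵢˢᵃᵗ/P ⇒ P = ΣzᵢPᵢˢᵃᵗ.
P = 0.2507·176.3 + 0.3421·77.6 + 0.4072·60.4 = 95.3402 kPa
yᵢ = zᵢPᵢˢᵃᵗ/P ⇒ y_1 = 0.2507·176.3/95.3402 = 0.4636

Pbub = 95.3402 kPa, y_1 = 0.4636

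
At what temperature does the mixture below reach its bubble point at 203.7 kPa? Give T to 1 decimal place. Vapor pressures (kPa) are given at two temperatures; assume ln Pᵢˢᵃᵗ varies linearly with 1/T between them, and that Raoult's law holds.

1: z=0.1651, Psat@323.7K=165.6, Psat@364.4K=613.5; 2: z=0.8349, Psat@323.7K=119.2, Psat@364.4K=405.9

T = 338.1 K

Bubble-point temperature: ΣzᵢPᵢˢᵃᵗ(T) = P. Interpolate ln Pᵢˢᵃᵗ = aᵢ + bᵢ/T.
  T = 323.7 K: ΣzᵢPᵢˢᵃᵗ = 126.86 kPa
  T = 364.4 K: ΣzᵢPᵢˢᵃᵗ = 440.17 kPa
  T = 344.0 K: ΣzᵢPᵢˢᵃᵗ = 244.75 kPa
  T = 333.9 K: ΣzᵢPᵢˢᵃᵗ = 178.26 kPa
  T = 338.9 K: ΣzᵢPᵢˢᵃᵗ = 209.04 kPa
  T = 336.4 K: ΣzᵢPᵢˢᵃᵗ = 193.15 kPa
Interpolating between 336.4 K and 338.9 K gives T ≈ 338.1 K.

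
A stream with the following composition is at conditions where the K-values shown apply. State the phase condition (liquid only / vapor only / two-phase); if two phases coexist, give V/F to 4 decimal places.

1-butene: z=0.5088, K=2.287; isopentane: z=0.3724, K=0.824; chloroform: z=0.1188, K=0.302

ΣzᵢKᵢ = 1.5064; Σzᵢ/Kᵢ = 1.0678.
Both exceed 1, so a two-phase solution exists.
Material balance + equilibrium reduce to Σ zᵢ(Kᵢ−1)/(1+ψ(Kᵢ−1)) = 0.
Newton iteration, ψ⁰ = 0.66:
  ψ = 0.6600: g = 0.12616, g' = -0.4602 → ψ = 0.9342
  ψ = 0.9342: g = -0.01942, g' = -0.6684 → ψ = 0.9051
  ψ = 0.9051: g = -0.00068, g' = -0.6230 → ψ = 0.9040
Converged at ψ = 0.9040.

two-phase, V/F = 0.9040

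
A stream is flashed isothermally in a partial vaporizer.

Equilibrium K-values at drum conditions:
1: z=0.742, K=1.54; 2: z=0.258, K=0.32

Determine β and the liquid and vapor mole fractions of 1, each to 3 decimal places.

β = 0.613, x_1 = 0.557, y_1 = 0.858

Rachford–Rice: g(β) = Σ zᵢ(Kᵢ−1)/(1+β(Kᵢ−1)) = 0.
Check two-phase: ΣzᵢKᵢ = 1.225 > 1 and Σzᵢ/Kᵢ = 1.288 > 1, so g(0) = 0.225 > 0 and g(1) = -0.288 < 0.
Newton–Raphson from β = 0.5:
  β = 0.500: g = 0.0497, g' = -0.408 → β = 0.622
  β = 0.622: g = -0.0040, g' = -0.479 → β = 0.613
Converged at β = 0.613.
Compositions from xᵢ = zᵢ/(1+β(Kᵢ−1)), yᵢ = Kᵢxᵢ:
  1: x = 0.557, y = 0.858
  2: x = 0.443, y = 0.142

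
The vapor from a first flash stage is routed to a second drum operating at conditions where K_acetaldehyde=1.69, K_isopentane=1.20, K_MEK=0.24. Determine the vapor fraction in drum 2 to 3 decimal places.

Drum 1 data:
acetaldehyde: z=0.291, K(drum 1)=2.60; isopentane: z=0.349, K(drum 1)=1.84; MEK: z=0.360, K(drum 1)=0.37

V/F (drum 2) = 0.421

Drum 1:
Material balance + equilibrium reduce to Σ zᵢ(Kᵢ−1)/(1+ψ₁(Kᵢ−1)) = 0.
Feasibility: ΣzᵢKᵢ = 1.532, Σzᵢ/Kᵢ = 1.275 — both > 1, two phases present.
Newton iteration, ψ₁⁰ = 0.4:
  ψ₁ = 0.400: g = 0.2001, g' = -0.670 → ψ₁ = 0.699
  ψ₁ = 0.699: g = -0.0004, g' = -0.720 → ψ₁ = 0.698
Converged at ψ₁ = 0.698.
Drum-1 compositions:
  acetaldehyde: x = 0.137, y = 0.357
  isopentane: x = 0.220, y = 0.405
  MEK: x = 0.643, y = 0.238
Drum-2 feed = drum-1 vapor: z₂ = (0.3574, 0.4048, 0.2377).
Drum 2:
Material balance + equilibrium reduce to Σ zᵢ(Kᵢ−1)/(1+ψ₂(Kᵢ−1)) = 0.
g(0) = ΣzᵢKᵢ − 1 = 0.147 and g(1) = 1 − Σzᵢ/Kᵢ = -0.539, so a root lies in (0, 1).
Iterate (Newton) starting at ψ₂ = 0.57:
  ψ₂ = 0.570: g = -0.0691, g' = -0.528 → ψ₂ = 0.439
  ψ₂ = 0.439: g = -0.0075, g' = -0.423 → ψ₂ = 0.422
  ψ₂ = 0.422: g = -0.0001, g' = -0.413 → ψ₂ = 0.421
Converged at ψ₂ = 0.421.
  acetaldehyde: x = 0.277, y = 0.468
  isopentane: x = 0.373, y = 0.448
  MEK: x = 0.350, y = 0.084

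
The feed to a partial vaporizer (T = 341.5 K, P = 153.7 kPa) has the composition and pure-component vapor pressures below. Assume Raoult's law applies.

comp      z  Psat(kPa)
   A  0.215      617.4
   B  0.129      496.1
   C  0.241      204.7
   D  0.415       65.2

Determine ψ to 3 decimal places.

Raoult's law: Kᵢ = Pᵢˢᵃᵗ/P = Pᵢˢᵃᵗ/153.7.
  K_A = 617.4/153.7 = 4.01692, K_B = 496.1/153.7 = 3.22772, K_C = 204.7/153.7 = 1.33182, K_D = 65.2/153.7 = 0.42420
Rachford–Rice: g(ψ) = Σ zᵢ(Kᵢ−1)/(1+ψ(Kᵢ−1)) = 0.
Feasibility: ΣzᵢKᵢ = 1.777, Σzᵢ/Kᵢ = 1.253 — both > 1, two phases present.
Newton–Raphson from ψ = 0.5:
  ψ = 0.500: g = 0.1276, g' = -0.745 → ψ = 0.671
  ψ = 0.671: g = 0.0055, g' = -0.700 → ψ = 0.679
Converged at ψ = 0.679.

ψ = 0.679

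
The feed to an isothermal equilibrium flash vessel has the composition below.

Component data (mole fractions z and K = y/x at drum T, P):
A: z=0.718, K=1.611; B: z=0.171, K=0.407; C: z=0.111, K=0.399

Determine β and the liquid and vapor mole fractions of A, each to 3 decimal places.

β = 0.743, x_A = 0.494, y_A = 0.796

Newton iteration, β⁰ = 0.5:
  β = 0.500: g = 0.0965, g' = -0.361 → β = 0.768
  β = 0.768: g = -0.0113, g' = -0.465 → β = 0.743
Converged at β = 0.743.
Compositions from xᵢ = zᵢ/(1+β(Kᵢ−1)), yᵢ = Kᵢxᵢ:
  A: x = 0.494, y = 0.796
  B: x = 0.306, y = 0.124
  C: x = 0.201, y = 0.080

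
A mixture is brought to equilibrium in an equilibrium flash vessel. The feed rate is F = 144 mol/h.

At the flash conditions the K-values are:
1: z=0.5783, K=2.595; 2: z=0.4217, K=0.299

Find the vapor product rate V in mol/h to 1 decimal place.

Rachford–Rice: g(ψ) = Σ zᵢ(Kᵢ−1)/(1+ψ(Kᵢ−1)) = 0.
Check two-phase: ΣzᵢKᵢ = 1.6268 > 1 and Σzᵢ/Kᵢ = 1.6332 > 1, so g(0) = 0.6268 > 0 and g(1) = -0.6332 < 0.
Binary case is linear: z₁(K₁−1)(1+ψ(K₂−1)) + z₂(K₂−1)(1+ψ(K₁−1)) = 0
⇒ ψ = [z₁(K₁−1)+z₂(K₂−1)] / [−(K₁−1)(K₂−1)] = 0.62678/1.11810 = 0.5606
Then V = ψ·F = 0.5606·144 = 80.7 mol/h and L = F − V = 63.3 mol/h.

V = 80.7 mol/h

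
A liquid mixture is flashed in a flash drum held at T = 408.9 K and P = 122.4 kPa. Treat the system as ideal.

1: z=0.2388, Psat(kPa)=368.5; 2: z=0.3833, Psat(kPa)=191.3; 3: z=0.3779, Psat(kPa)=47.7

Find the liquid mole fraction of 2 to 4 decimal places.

x_2 = 0.2836

Raoult's law: Kᵢ = Pᵢˢᵃᵗ/P = Pᵢˢᵃᵗ/122.4.
  K_1 = 368.5/122.4 = 3.010621, K_2 = 191.3/122.4 = 1.562908, K_3 = 47.7/122.4 = 0.389706
Rachford–Rice: g(ψ) = Σ zᵢ(Kᵢ−1)/(1+ψ(Kᵢ−1)) = 0.
g(0) = ΣzᵢKᵢ − 1 = 0.4653 and g(1) = 1 − Σzᵢ/Kᵢ = -0.2943, so a root lies in (0, 1).
Newton iteration, ψ⁰ = 0.5:
  ψ = 0.5000: g = 0.07589, g' = -0.6055 → ψ = 0.6253
  ψ = 0.6253: g = -0.00068, g' = -0.6240 → ψ = 0.6242
Converged at ψ = 0.6242.
Compositions from xᵢ = zᵢ/(1+ψ(Kᵢ−1)), yᵢ = Kᵢxᵢ:
  1: x = 0.1059, y = 0.3188
  2: x = 0.2836, y = 0.4433
  3: x = 0.6105, y = 0.2379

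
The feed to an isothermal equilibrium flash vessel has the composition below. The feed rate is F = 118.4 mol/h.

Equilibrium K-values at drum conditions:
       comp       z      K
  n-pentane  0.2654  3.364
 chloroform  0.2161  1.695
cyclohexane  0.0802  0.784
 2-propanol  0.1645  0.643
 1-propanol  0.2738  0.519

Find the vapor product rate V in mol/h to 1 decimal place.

Newton iteration, ψ⁰ = 0.5:
  ψ = 0.5000: g = 0.13469, g' = -0.5146 → ψ = 0.7617
  ψ = 0.7617: g = 0.01296, g' = -0.4364 → ψ = 0.7914
  ψ = 0.7914: g = 0.00003, g' = -0.4347 → ψ = 0.7915
Converged at ψ = 0.7915.
Then V = ψ·F = 0.7915·118.4 = 93.7 mol/h and L = F − V = 24.7 mol/h.

V = 93.7 mol/h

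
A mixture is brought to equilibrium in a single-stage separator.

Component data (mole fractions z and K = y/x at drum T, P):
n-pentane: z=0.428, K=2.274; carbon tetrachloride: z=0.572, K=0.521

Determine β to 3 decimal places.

Binary case is linear: z₁(K₁−1)(1+β(K₂−1)) + z₂(K₂−1)(1+β(K₁−1)) = 0
⇒ β = [z₁(K₁−1)+z₂(K₂−1)] / [−(K₁−1)(K₂−1)] = 0.2713/0.6102 = 0.445

β = 0.445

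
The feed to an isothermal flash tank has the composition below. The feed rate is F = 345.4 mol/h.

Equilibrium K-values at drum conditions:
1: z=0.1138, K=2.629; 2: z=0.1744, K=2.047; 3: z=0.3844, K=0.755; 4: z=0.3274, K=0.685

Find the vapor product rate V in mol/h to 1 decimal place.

Rachford–Rice: g(ψ) = Σ zᵢ(Kᵢ−1)/(1+ψ(Kᵢ−1)) = 0.
g(0) = ΣzᵢKᵢ − 1 = 0.1707 and g(1) = 1 − Σzᵢ/Kᵢ = -0.1156, so a root lies in (0, 1).
Newton–Raphson from ψ = 0.34:
  ψ = 0.3400: g = 0.03573, g' = -0.2973 → ψ = 0.4602
  ψ = 0.4602: g = 0.00242, g' = -0.2595 → ψ = 0.4695
Converged at ψ = 0.4695.
Then V = ψ·F = 0.4695·345.4 = 162.2 mol/h and L = F − V = 183.2 mol/h.

V = 162.2 mol/h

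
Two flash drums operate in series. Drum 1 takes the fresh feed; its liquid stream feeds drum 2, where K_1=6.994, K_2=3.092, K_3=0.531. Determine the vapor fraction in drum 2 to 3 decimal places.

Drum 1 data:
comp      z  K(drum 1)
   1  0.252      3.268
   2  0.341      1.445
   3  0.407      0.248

Drum 1:
Rachford–Rice: g(ψ₁) = Σ zᵢ(Kᵢ−1)/(1+ψ₁(Kᵢ−1)) = 0.
Check two-phase: ΣzᵢKᵢ = 1.417 > 1 and Σzᵢ/Kᵢ = 1.954 > 1, so g(0) = 0.417 > 0 and g(1) = -0.954 < 0.
Newton–Raphson from ψ₁ = 0.5:
  ψ₁ = 0.500: g = -0.0985, g' = -0.921 → ψ₁ = 0.393
  ψ₁ = 0.393: g = -0.0031, g' = -0.875 → ψ₁ = 0.389
Converged at ψ₁ = 0.389.
Drum-1 compositions:
  1: x = 0.134, y = 0.437
  2: x = 0.291, y = 0.420
  3: x = 0.576, y = 0.143
Drum-2 feed = drum-1 liquid: z₂ = (0.1338, 0.2906, 0.5756).
Drum 2:
Let ψ₂ = V/F and solve Σ zᵢ(Kᵢ−1)/(1+ψ₂(Kᵢ−1)) = 0.
Check two-phase: ΣzᵢKᵢ = 2.140 > 1 and Σzᵢ/Kᵢ = 1.197 > 1, so g(0) = 1.140 > 0 and g(1) = -0.197 < 0.
Iterate (Newton) starting at ψ₂ = 0.38:
  ψ₂ = 0.380: g = 0.2550, g' = -1.030 → ψ₂ = 0.628
  ψ₂ = 0.628: g = 0.0488, g' = -0.704 → ψ₂ = 0.697
  ψ₂ = 0.697: g = 0.0013, g' = -0.669 → ψ₂ = 0.699
Converged at ψ₂ = 0.699.
  1: x = 0.026, y = 0.180
  2: x = 0.118, y = 0.365
  3: x = 0.856, y = 0.455

V/F (drum 2) = 0.699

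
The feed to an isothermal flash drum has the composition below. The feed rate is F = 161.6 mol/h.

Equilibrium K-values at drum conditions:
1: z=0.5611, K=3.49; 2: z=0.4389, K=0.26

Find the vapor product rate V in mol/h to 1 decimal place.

Material balance + equilibrium reduce to Σ zᵢ(Kᵢ−1)/(1+ψ(Kᵢ−1)) = 0.
Check two-phase: ΣzᵢKᵢ = 2.0724 > 1 and Σzᵢ/Kᵢ = 1.8489 > 1, so g(0) = 1.0724 > 0 and g(1) = -0.8489 < 0.
Binary case is linear: z₁(K₁−1)(1+ψ(K₂−1)) + z₂(K₂−1)(1+ψ(K₁−1)) = 0
⇒ ψ = [z₁(K₁−1)+z₂(K₂−1)] / [−(K₁−1)(K₂−1)] = 1.07235/1.84260 = 0.5820
Then V = ψ·F = 0.5820·161.6 = 94.0 mol/h and L = F − V = 67.6 mol/h.

V = 94.0 mol/h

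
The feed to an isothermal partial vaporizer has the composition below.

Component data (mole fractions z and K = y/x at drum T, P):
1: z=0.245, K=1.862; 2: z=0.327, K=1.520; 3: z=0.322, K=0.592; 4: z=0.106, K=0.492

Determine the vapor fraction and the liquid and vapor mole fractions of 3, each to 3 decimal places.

Newton–Raphson from ψ = 0.49:
  ψ = 0.490: g = 0.0481, g' = -0.278 → ψ = 0.663
  ψ = 0.663: g = -0.0004, g' = -0.286 → ψ = 0.661
Converged at ψ = 0.661.
Compositions from xᵢ = zᵢ/(1+ψ(Kᵢ−1)), yᵢ = Kᵢxᵢ:
  1: x = 0.156, y = 0.291
  2: x = 0.243, y = 0.370
  3: x = 0.441, y = 0.261
  4: x = 0.160, y = 0.079

ψ = 0.661, x_3 = 0.441, y_3 = 0.261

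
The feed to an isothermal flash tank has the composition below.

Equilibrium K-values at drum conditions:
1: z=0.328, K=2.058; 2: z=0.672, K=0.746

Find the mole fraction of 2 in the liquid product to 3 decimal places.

Material balance + equilibrium reduce to Σ zᵢ(Kᵢ−1)/(1+V/F(Kᵢ−1)) = 0.
Check two-phase: ΣzᵢKᵢ = 1.176 > 1 and Σzᵢ/Kᵢ = 1.060 > 1, so g(0) = 0.176 > 0 and g(1) = -0.060 < 0.
Newton iteration, V/F⁰ = 0.5:
  V/F = 0.500: g = 0.0314, g' = -0.214 → V/F = 0.647
  V/F = 0.647: g = 0.0018, g' = -0.191 → V/F = 0.656
Converged at V/F = 0.656.
Compositions from xᵢ = zᵢ/(1+V/F(Kᵢ−1)), yᵢ = Kᵢxᵢ:
  1: x = 0.194, y = 0.398
  2: x = 0.806, y = 0.602

x_2 = 0.806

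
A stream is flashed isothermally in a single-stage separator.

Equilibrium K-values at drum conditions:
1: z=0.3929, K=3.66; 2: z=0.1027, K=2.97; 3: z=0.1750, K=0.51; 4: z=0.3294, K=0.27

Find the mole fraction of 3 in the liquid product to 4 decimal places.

x_3 = 0.2399

Rachford–Rice: g(ψ) = Σ zᵢ(Kᵢ−1)/(1+ψ(Kᵢ−1)) = 0.
Feasibility: ΣzᵢKᵢ = 1.9212, Σzᵢ/Kᵢ = 1.7051 — both > 1, two phases present.
Iterate (Newton) starting at ψ = 0.47:
  ψ = 0.4700: g = 0.09204, g' = -1.1342 → ψ = 0.5512
  ψ = 0.5512: g = 0.00098, g' = -1.1190 → ψ = 0.5520
Converged at ψ = 0.5520.
Compositions from xᵢ = zᵢ/(1+ψ(Kᵢ−1)), yᵢ = Kᵢxᵢ:
  1: x = 0.1592, y = 0.5826
  2: x = 0.0492, y = 0.1461
  3: x = 0.2399, y = 0.1223
  4: x = 0.5517, y = 0.1490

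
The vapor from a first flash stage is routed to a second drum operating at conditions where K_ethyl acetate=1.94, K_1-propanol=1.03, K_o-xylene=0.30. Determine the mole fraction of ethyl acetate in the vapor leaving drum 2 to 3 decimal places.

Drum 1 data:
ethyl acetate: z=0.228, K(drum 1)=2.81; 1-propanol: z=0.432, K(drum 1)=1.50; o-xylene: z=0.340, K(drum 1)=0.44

y_ethyl acetate (drum 2) = 0.425

Drum 1:
Rachford–Rice: g(ψ₁) = Σ zᵢ(Kᵢ−1)/(1+ψ₁(Kᵢ−1)) = 0.
Feasibility: ΣzᵢKᵢ = 1.438, Σzᵢ/Kᵢ = 1.142 — both > 1, two phases present.
Newton–Raphson from ψ₁ = 0.37:
  ψ₁ = 0.370: g = 0.1893, g' = -0.514 → ψ₁ = 0.738
  ψ₁ = 0.738: g = 0.0100, g' = -0.504 → ψ₁ = 0.758
Converged at ψ₁ = 0.758.
Drum-1 compositions:
  ethyl acetate: x = 0.096, y = 0.270
  1-propanol: x = 0.313, y = 0.470
  o-xylene: x = 0.591, y = 0.260
Drum-2 feed = drum-1 vapor: z₂ = (0.2702, 0.4700, 0.2598).
Drum 2:
Let ψ₂ = V/F and solve Σ zᵢ(Kᵢ−1)/(1+ψ₂(Kᵢ−1)) = 0.
Feasibility: ΣzᵢKᵢ = 1.086, Σzᵢ/Kᵢ = 1.462 — both > 1, two phases present.
Newton iteration, ψ₂⁰ = 0.5:
  ψ₂ = 0.500: g = -0.0932, g' = -0.412 → ψ₂ = 0.274
  ψ₂ = 0.274: g = -0.0091, g' = -0.346 → ψ₂ = 0.248
Converged at ψ₂ = 0.248.
  ethyl acetate: x = 0.219, y = 0.425
  1-propanol: x = 0.467, y = 0.481
  o-xylene: x = 0.314, y = 0.094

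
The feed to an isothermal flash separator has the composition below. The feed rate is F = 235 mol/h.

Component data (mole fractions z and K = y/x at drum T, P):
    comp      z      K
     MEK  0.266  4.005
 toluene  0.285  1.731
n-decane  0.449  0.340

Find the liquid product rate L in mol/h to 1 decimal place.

L = 109.7 mol/h

Iterate (Newton) starting at β = 0.64:
  β = 0.640: g = -0.0977, g' = -0.938 → β = 0.536
  β = 0.536: g = -0.0026, g' = -0.899 → β = 0.533
Converged at β = 0.533.
Then V = β·F = 0.5330·235 = 125.3 mol/h and L = F − V = 109.7 mol/h.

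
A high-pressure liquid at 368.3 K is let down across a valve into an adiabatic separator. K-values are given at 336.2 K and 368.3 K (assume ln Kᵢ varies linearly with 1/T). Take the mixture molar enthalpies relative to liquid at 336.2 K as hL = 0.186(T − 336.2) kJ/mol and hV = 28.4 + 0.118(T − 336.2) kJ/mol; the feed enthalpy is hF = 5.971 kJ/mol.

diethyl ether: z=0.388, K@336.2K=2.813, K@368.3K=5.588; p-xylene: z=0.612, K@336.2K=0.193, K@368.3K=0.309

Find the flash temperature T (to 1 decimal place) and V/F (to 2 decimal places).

Adiabatic flash: solve Rachford–Rice at each trial T, then check hF = ψ·hV(T) + (1−ψ)·hL(T).
  T = 336.2 K: K = (2.813, 0.193), RR gives ψ = 0.143, H_out = 4.068 kJ/mol
  T = 368.3 K: K = (5.588, 0.309), RR gives ψ = 0.428, H_out = 17.195 kJ/mol
  T = 352.2 K: K = (4.023, 0.247), RR gives ψ = 0.313, H_out = 11.513 kJ/mol
  T = 344.2 K: K = (3.378, 0.219), RR gives ψ = 0.239, H_out = 8.154 kJ/mol
  T = 340.2 K: K = (3.086, 0.206), RR gives ψ = 0.195, H_out = 6.230 kJ/mol
  T = 338.2 K: K = (2.947, 0.199), RR gives ψ = 0.170, H_out = 5.184 kJ/mol
Linear interpolation between T = 338.2 (H_out = 5.184) and T = 340.2 (H_out = 6.230) on hF = 5.971 gives T ≈ 339.7 K, at which ψ = 0.19.

T = 339.7 K, V/F = 0.19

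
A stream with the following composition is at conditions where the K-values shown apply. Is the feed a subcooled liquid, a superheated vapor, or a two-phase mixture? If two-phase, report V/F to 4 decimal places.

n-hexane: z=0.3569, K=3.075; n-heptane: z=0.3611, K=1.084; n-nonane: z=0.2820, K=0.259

two-phase, V/F = 0.5782

ΣzᵢKᵢ = 1.5619; Σzᵢ/Kᵢ = 1.5380.
Both exceed 1, so a two-phase solution exists.
Iterate (Newton) starting at ψ = 0.5:
  ψ = 0.5000: g = 0.06063, g' = -0.7633 → ψ = 0.5794
  ψ = 0.5794: g = -0.00100, g' = -0.7947 → ψ = 0.5782
Converged at ψ = 0.5782.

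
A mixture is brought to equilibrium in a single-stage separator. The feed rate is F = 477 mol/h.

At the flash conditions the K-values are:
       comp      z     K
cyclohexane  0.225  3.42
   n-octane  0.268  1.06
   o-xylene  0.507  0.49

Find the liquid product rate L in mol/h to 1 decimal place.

L = 313.5 mol/h

Rachford–Rice: g(V/F) = Σ zᵢ(Kᵢ−1)/(1+V/F(Kᵢ−1)) = 0.
Check two-phase: ΣzᵢKᵢ = 1.302 > 1 and Σzᵢ/Kᵢ = 1.353 > 1, so g(0) = 0.302 > 0 and g(1) = -0.353 < 0.
Iterate (Newton) starting at V/F = 0.36:
  V/F = 0.360: g = -0.0100, g' = -0.575 → V/F = 0.343
Converged at V/F = 0.343.
Then V = V/F·F = 0.3428·477 = 163.5 mol/h and L = F − V = 313.5 mol/h.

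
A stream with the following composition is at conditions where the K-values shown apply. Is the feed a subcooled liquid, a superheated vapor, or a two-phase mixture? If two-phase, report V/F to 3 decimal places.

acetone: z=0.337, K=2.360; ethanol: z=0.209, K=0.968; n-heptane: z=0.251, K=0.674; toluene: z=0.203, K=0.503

ΣzᵢKᵢ = 1.269; Σzᵢ/Kᵢ = 1.135.
Both exceed 1, so a two-phase solution exists.
Material balance + equilibrium reduce to Σ zᵢ(Kᵢ−1)/(1+ψ(Kᵢ−1)) = 0.
Newton iteration, ψ⁰ = 0.5:
  ψ = 0.500: g = 0.0340, g' = -0.348 → ψ = 0.598
  ψ = 0.598: g = 0.0008, g' = -0.333 → ψ = 0.600
Converged at ψ = 0.600.

two-phase, V/F = 0.600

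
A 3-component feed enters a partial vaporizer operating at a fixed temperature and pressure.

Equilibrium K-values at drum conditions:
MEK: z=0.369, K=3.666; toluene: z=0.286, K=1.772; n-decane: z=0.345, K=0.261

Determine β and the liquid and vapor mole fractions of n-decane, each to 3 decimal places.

Rachford–Rice: g(β) = Σ zᵢ(Kᵢ−1)/(1+β(Kᵢ−1)) = 0.
Feasibility: ΣzᵢKᵢ = 1.950, Σzᵢ/Kᵢ = 1.584 — both > 1, two phases present.
Newton–Raphson from β = 0.44:
  β = 0.440: g = 0.2397, g' = -1.064 → β = 0.665
  β = 0.665: g = -0.0010, g' = -1.144 → β = 0.664
Converged at β = 0.664.
Compositions from xᵢ = zᵢ/(1+β(Kᵢ−1)), yᵢ = Kᵢxᵢ:
  MEK: x = 0.133, y = 0.488
  toluene: x = 0.189, y = 0.335
  n-decane: x = 0.678, y = 0.177

β = 0.664, x_n-decane = 0.678, y_n-decane = 0.177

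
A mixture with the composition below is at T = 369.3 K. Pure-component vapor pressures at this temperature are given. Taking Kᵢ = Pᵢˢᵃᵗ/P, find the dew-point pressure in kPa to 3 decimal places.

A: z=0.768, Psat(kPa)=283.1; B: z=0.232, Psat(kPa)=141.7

At the dew point ψ → 1, so Σzᵢ/Kᵢ = 1 with Kᵢ = Pᵢˢᵃᵗ/P ⇒ 1/P = Σzᵢ/Pᵢˢᵃᵗ.
1/P = 0.768/283.1 + 0.232/141.7 = 0.004350 ⇒ P = 229.881 kPa

Pdew = 229.881 kPa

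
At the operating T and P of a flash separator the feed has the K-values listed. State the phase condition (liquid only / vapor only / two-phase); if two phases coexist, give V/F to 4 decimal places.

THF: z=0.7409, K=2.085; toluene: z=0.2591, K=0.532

ΣzᵢKᵢ = 1.6826; Σzᵢ/Kᵢ = 0.8424.
Since Σzᵢ/Kᵢ < 1 the mixture is above its dew point — single vapor phase.

vapor only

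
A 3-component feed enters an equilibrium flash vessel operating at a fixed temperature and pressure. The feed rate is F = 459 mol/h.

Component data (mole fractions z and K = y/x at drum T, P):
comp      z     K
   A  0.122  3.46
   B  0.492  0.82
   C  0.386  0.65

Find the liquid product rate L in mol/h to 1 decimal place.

Rachford–Rice: g(β) = Σ zᵢ(Kᵢ−1)/(1+β(Kᵢ−1)) = 0.
Check two-phase: ΣzᵢKᵢ = 1.076 > 1 and Σzᵢ/Kᵢ = 1.229 > 1, so g(0) = 0.076 > 0 and g(1) = -0.229 < 0.
Newton–Raphson from β = 0.37:
  β = 0.370: g = -0.0930, g' = -0.283 → β = 0.042
  β = 0.042: g = 0.0460, g' = -0.673 → β = 0.110
  β = 0.110: g = 0.0054, g' = -0.525 → β = 0.120
Converged at β = 0.120.
Then V = β·F = 0.1204·459 = 55.2 mol/h and L = F − V = 403.8 mol/h.

L = 403.8 mol/h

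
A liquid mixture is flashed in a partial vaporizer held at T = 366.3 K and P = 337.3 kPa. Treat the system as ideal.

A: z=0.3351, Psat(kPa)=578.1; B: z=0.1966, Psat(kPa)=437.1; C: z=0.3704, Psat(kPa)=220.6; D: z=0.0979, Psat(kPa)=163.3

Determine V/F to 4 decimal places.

V/F = 0.5181

Raoult's law: Kᵢ = Pᵢˢᵃᵗ/P = Pᵢˢᵃᵗ/337.3.
  K_A = 578.1/337.3 = 1.713905, K_B = 437.1/337.3 = 1.295879, K_C = 220.6/337.3 = 0.654017, K_D = 163.3/337.3 = 0.484139
Iterate (Newton) starting at V/F = 0.5:
  V/F = 0.5000: g = 0.00396, g' = -0.2180 → V/F = 0.5182
  V/F = 0.5182: g = -0.00000, g' = -0.2183 → V/F = 0.5181
Converged at V/F = 0.5181.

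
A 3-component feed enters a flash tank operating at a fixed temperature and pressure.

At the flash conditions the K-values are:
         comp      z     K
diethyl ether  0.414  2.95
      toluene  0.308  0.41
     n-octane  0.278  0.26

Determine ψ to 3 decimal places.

Let ψ = V/F and solve Σ zᵢ(Kᵢ−1)/(1+ψ(Kᵢ−1)) = 0.
Feasibility: ΣzᵢKᵢ = 1.420, Σzᵢ/Kᵢ = 1.961 — both > 1, two phases present.
Iterate (Newton) starting at ψ = 0.62:
  ψ = 0.620: g = -0.3012, g' = -1.109 → ψ = 0.348
  ψ = 0.348: g = -0.0252, g' = -1.004 → ψ = 0.323
Converged at ψ = 0.323.

ψ = 0.323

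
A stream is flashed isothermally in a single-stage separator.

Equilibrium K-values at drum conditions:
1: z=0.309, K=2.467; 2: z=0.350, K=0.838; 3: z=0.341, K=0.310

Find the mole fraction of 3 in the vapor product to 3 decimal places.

Iterate (Newton) starting at ψ = 0.32:
  ψ = 0.320: g = -0.0533, g' = -0.586 → ψ = 0.229
  ψ = 0.229: g = 0.0010, g' = -0.611 → ψ = 0.231
Converged at ψ = 0.231.
Compositions from xᵢ = zᵢ/(1+ψ(Kᵢ−1)), yᵢ = Kᵢxᵢ:
  1: x = 0.231, y = 0.570
  2: x = 0.364, y = 0.305
  3: x = 0.406, y = 0.126

y_3 = 0.126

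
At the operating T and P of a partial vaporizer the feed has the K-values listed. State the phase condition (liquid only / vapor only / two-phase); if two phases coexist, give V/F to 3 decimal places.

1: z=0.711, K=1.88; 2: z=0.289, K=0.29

ΣzᵢKᵢ = 1.420; Σzᵢ/Kᵢ = 1.375.
Both exceed 1, so a two-phase solution exists.
Iterate (Newton) starting at ψ = 0.5:
  ψ = 0.500: g = 0.1164, g' = -0.616 → ψ = 0.689
  ψ = 0.689: g = -0.0122, g' = -0.772 → ψ = 0.673
Converged at ψ = 0.673.

two-phase, V/F = 0.673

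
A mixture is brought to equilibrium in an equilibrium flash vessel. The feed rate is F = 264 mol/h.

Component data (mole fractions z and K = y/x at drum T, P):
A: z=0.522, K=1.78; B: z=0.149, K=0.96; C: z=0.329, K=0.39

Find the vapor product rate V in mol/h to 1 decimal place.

V = 130.8 mol/h

Newton iteration, ψ⁰ = 0.5:
  ψ = 0.500: g = -0.0019, g' = -0.418 → ψ = 0.495
Converged at ψ = 0.495.
Then V = ψ·F = 0.4954·264 = 130.8 mol/h and L = F − V = 133.2 mol/h.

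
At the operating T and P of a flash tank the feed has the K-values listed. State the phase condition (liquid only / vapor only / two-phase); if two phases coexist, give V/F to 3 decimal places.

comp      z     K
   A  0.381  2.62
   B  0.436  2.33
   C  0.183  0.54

vapor only

ΣzᵢKᵢ = 2.113; Σzᵢ/Kᵢ = 0.671.
Since Σzᵢ/Kᵢ < 1 the mixture is above its dew point — single vapor phase.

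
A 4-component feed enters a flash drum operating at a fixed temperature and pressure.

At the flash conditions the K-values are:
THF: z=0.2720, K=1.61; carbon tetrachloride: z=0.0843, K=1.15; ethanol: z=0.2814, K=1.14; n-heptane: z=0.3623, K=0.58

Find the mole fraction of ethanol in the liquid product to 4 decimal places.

Material balance + equilibrium reduce to Σ zᵢ(Kᵢ−1)/(1+ψ(Kᵢ−1)) = 0.
Feasibility: ΣzᵢKᵢ = 1.0658, Σzᵢ/Kᵢ = 1.1137 — both > 1, two phases present.
Iterate (Newton) starting at ψ = 0.5:
  ψ = 0.5000: g = -0.01689, g' = -0.1683 → ψ = 0.3996
  ψ = 0.3996: g = -0.00022, g' = -0.1644 → ψ = 0.3983
Converged at ψ = 0.3983.
Compositions from xᵢ = zᵢ/(1+ψ(Kᵢ−1)), yᵢ = Kᵢxᵢ:
  THF: x = 0.2188, y = 0.3523
  carbon tetrachloride: x = 0.0795, y = 0.0915
  ethanol: x = 0.2665, y = 0.3039
  n-heptane: x = 0.4351, y = 0.2523

x_ethanol = 0.2665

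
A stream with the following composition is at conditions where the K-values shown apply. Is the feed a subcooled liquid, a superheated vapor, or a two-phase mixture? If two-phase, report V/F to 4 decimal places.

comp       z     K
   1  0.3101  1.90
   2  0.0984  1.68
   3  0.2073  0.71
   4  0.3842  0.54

two-phase, V/F = 0.3141

ΣzᵢKᵢ = 1.1092; Σzᵢ/Kᵢ = 1.2252.
Both exceed 1, so a two-phase solution exists.
Let ψ = V/F and solve Σ zᵢ(Kᵢ−1)/(1+ψ(Kᵢ−1)) = 0.
Iterate (Newton) starting at ψ = 0.33:
  ψ = 0.3300: g = -0.00501, g' = -0.3140 → ψ = 0.3140
  ψ = 0.3140: g = 0.00001, g' = -0.3157 → ψ = 0.3141
Converged at ψ = 0.3141.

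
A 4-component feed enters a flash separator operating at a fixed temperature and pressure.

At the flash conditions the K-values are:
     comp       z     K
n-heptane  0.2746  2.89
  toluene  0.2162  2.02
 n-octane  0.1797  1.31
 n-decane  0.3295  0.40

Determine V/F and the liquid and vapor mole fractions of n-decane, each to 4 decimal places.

V/F = 0.7888, x_n-decane = 0.6256, y_n-decane = 0.2502

Material balance + equilibrium reduce to Σ zᵢ(Kᵢ−1)/(1+V/F(Kᵢ−1)) = 0.
g(0) = ΣzᵢKᵢ − 1 = 0.5975 and g(1) = 1 − Σzᵢ/Kᵢ = -0.1630, so a root lies in (0, 1).
Newton–Raphson from V/F = 0.42:
  V/F = 0.4200: g = 0.22870, g' = -0.6406 → V/F = 0.7770
  V/F = 0.7770: g = 0.00780, g' = -0.6585 → V/F = 0.7888
Converged at V/F = 0.7888.
Compositions from xᵢ = zᵢ/(1+V/F(Kᵢ−1)), yᵢ = Kᵢxᵢ:
  n-heptane: x = 0.1102, y = 0.3186
  toluene: x = 0.1198, y = 0.2420
  n-octane: x = 0.1444, y = 0.1892
  n-decane: x = 0.6256, y = 0.2502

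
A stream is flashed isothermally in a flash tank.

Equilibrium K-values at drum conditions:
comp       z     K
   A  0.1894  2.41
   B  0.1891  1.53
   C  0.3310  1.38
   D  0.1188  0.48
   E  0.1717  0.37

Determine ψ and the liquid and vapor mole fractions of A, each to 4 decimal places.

ψ = 0.7353, x_A = 0.0930, y_A = 0.2241

Newton iteration, ψ⁰ = 0.39:
  ψ = 0.3900: g = 0.14401, g' = -0.3998 → ψ = 0.7502
  ψ = 0.7502: g = -0.00703, g' = -0.4764 → ψ = 0.7354
  ψ = 0.7354: g = -0.00006, g' = -0.4683 → ψ = 0.7353
Converged at ψ = 0.7353.
Compositions from xᵢ = zᵢ/(1+ψ(Kᵢ−1)), yᵢ = Kᵢxᵢ:
  A: x = 0.0930, y = 0.2241
  B: x = 0.1361, y = 0.2082
  C: x = 0.2587, y = 0.3570
  D: x = 0.1923, y = 0.0923
  E: x = 0.3199, y = 0.1184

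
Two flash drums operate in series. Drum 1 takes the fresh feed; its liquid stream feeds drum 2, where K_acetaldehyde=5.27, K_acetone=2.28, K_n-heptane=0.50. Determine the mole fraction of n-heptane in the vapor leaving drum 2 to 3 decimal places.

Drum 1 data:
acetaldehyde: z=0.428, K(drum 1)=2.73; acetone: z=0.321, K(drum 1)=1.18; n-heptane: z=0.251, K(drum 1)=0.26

Drum 1:
Material balance + equilibrium reduce to Σ zᵢ(Kᵢ−1)/(1+ψ₁(Kᵢ−1)) = 0.
Feasibility: ΣzᵢKᵢ = 1.612, Σzᵢ/Kᵢ = 1.394 — both > 1, two phases present.
Newton iteration, ψ₁⁰ = 0.48:
  ψ₁ = 0.480: g = 0.1697, g' = -0.722 → ψ₁ = 0.715
  ψ₁ = 0.715: g = -0.0123, g' = -0.884 → ψ₁ = 0.701
Converged at ψ₁ = 0.701.
Drum-1 compositions:
  acetaldehyde: x = 0.193, y = 0.528
  acetone: x = 0.285, y = 0.336
  n-heptane: x = 0.522, y = 0.136
Drum-2 feed = drum-1 liquid: z₂ = (0.1934, 0.2850, 0.5215).
Drum 2:
Rachford–Rice: g(ψ₂) = Σ zᵢ(Kᵢ−1)/(1+ψ₂(Kᵢ−1)) = 0.
Check two-phase: ΣzᵢKᵢ = 1.930 > 1 and Σzᵢ/Kᵢ = 1.205 > 1, so g(0) = 0.930 > 0 and g(1) = -0.205 < 0.
Iterate (Newton) starting at ψ₂ = 0.5:
  ψ₂ = 0.500: g = 0.1382, g' = -0.764 → ψ₂ = 0.681
  ψ₂ = 0.681: g = 0.0110, g' = -0.664 → ψ₂ = 0.697
Converged at ψ₂ = 0.697.
  acetaldehyde: x = 0.049, y = 0.256
  acetone: x = 0.151, y = 0.343
  n-heptane: x = 0.801, y = 0.400

y_n-heptane (drum 2) = 0.400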